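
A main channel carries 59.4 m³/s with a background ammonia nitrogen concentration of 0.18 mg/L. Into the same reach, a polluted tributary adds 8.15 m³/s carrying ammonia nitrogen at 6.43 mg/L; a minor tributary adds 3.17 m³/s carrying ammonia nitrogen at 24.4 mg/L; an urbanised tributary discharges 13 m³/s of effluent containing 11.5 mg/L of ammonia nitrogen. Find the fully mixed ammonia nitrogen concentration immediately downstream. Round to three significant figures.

3.46 mg/L

Mixed concentration C = ΣQC/ΣQ = (59.40·0.1800 + 8.150·6.430 + 3.170·24.40 + 13.00·11.50) / 83.72 = 289.9/83.72 = 3.463 mg/L.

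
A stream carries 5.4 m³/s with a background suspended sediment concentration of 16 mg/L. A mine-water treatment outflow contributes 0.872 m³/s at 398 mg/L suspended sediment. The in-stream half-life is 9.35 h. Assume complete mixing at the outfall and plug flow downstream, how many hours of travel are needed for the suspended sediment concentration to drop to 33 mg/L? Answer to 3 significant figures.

Flow-weighted average: C = (5.400·16.00 + 0.8720·398.0) / 6.272 = 433.5/6.272 = 69.11 mg/L.
Half-life 9.35 h → k = ln 2 / 9.35 = 0.07413 h⁻¹ = 1.779 d⁻¹.
69.11·exp(−k·t) = 33 → t = ln(69.11/33)/k = 35900 s = 9.971 h.

9.97 h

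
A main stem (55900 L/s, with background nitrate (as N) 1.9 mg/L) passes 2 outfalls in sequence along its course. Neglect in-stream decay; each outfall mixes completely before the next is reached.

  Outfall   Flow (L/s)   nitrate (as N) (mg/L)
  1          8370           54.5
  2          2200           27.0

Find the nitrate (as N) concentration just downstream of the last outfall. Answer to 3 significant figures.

9.35 mg/L

Outfall 1: combined Q = 64270 L/s; C = (55900·1.900 + 8370·54.50)/64270 = 8.750 mg/L.
Outfall 2: combined Q = 66470 L/s; C = (64270·8.750 + 2200·27.00)/66470 = 9.354 mg/L.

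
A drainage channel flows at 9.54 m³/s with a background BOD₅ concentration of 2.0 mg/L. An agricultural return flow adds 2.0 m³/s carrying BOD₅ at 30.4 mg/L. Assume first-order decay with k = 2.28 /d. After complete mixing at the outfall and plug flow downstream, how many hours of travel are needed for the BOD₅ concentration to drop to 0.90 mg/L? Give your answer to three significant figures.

Mass balance: C = (9.540·2.000 + 2.000·30.40) / 11.54 = 79.88/11.54 = 6.922 mg/L.
6.922·exp(−k·t) = 0.90 → t = ln(6.922/0.90)/k = 77310 s = 21.47 h.

21.5 h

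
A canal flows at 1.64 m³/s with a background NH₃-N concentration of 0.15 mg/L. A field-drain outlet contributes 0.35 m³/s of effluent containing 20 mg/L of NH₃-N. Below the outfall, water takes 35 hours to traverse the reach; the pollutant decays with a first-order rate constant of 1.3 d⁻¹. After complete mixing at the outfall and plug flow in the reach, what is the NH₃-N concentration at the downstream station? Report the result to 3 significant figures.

Mixed concentration C = ΣQC/ΣQ = (1.640·0.1500 + 0.3500·20.00) / 1.990 = 7.246/1.990 = 3.641 mg/L.
Applying C = C₀e^(−kt): 3.641 × 0.1502 = 0.5469 mg/L.

0.547 mg/L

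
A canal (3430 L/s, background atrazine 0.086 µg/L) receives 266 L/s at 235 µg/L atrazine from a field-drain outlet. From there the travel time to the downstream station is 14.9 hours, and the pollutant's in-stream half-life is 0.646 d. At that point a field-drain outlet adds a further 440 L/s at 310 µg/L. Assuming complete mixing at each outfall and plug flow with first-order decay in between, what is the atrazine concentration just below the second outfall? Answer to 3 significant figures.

40.8 µg/L

Mass balance: C = (3430·0.08600 + 266.0·235.0) / 3696 = 62800/3696 = 16.99 µg/L; combined flow 3696 L/s.
Half-life 0.646 d → k = ln 2 / 0.646 = 1.073 d⁻¹.
Decay over the reach: 16.99·exp(−kt) = 16.99·0.5137 = 8.729 µg/L.
Second outfall: C = (3696·8.729 + 440.0·310.0)/4136 = 40.78 µg/L.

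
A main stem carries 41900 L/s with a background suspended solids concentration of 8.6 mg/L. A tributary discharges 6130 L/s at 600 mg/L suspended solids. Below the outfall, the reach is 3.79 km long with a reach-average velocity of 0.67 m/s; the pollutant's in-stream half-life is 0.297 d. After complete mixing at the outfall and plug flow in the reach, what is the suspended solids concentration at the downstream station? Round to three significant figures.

Flow-weighted average: C = (41900·8.600 + 6130·600.0) / 48030 = 4038000/48030 = 84.08 mg/L.
Travel time t = 3.79·1000 / 0.67 = 5657 s = 1.571 h.
Half-life 0.297 d → k = ln 2 / 0.297 = 2.334 d⁻¹.
First-order decay: C = 84.08·exp(−k·t) = 84.08·0.8583 = 72.17 mg/L.

72.2 mg/L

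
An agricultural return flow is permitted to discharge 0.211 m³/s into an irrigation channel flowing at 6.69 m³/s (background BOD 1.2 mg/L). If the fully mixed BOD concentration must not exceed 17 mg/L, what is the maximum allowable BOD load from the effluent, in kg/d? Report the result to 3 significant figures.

9440 kg/d

Mass balance at the limit: 6.690·1.200 + 0.2110·Cₑ = 6.901·17 → Cₑ = 518.0 mg/L.
Load = 0.2110 m³/s × 518.0 g/m³ × 86 400 s/d = 9443 kg/d.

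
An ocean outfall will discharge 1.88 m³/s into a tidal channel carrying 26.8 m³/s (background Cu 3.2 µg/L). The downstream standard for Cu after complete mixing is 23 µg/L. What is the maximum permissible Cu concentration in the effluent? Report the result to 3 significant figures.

At the limit, (Qr·Cr + Qe·Cₑ)/(Qr + Qe) = 23:
Cₑ = (28.68·23 − 26.80·3.200) / 1.880 = 305.3 µg/L.

305 µg/L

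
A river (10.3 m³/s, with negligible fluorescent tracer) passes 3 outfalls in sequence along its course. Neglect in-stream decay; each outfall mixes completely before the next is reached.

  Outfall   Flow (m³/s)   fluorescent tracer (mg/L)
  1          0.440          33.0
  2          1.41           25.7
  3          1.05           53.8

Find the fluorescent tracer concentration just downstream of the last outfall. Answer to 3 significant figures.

After outfall 1: Q = 10.30 + 0.4400 = 10.74 m³/s; C = (10.30·0 + 0.4400·33.00)/10.74 = 1.352 mg/L.
After outfall 2: Q = 10.74 + 1.410 = 12.15 m³/s; C = (10.74·1.352 + 1.410·25.70)/12.15 = 4.178 mg/L.
After outfall 3: Q = 12.15 + 1.050 = 13.20 m³/s; C = (12.15·4.178 + 1.050·53.80)/13.20 = 8.125 mg/L.

8.12 mg/L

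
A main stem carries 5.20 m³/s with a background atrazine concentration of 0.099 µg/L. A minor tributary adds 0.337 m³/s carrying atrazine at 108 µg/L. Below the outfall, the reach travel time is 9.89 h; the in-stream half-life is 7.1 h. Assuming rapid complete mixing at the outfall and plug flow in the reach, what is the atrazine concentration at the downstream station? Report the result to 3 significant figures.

2.54 µg/L

Flow-weighted average: C = (5.200·0.09900 + 0.3370·108.0) / 5.537 = 36.91/5.537 = 6.666 µg/L.
Half-life 7.1 h → k = ln 2 / 7.1 = 0.09763 h⁻¹ = 2.343 d⁻¹.
After decay, C = 6.666 × e^(−kt) = 6.666 × 0.3808 = 2.538 µg/L.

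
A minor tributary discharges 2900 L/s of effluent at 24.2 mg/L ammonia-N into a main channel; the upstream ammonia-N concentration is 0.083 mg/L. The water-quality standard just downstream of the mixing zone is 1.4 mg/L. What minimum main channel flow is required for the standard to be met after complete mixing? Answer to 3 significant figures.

50200 L/s

Set C_mix = 1.4: (Q·0.08300 + 2900·24.20) / (Q + 2900) = 1.4
→ Q = 2900·(24.20 − 1.4)/(1.4 − 0.08300) = 50210 L/s.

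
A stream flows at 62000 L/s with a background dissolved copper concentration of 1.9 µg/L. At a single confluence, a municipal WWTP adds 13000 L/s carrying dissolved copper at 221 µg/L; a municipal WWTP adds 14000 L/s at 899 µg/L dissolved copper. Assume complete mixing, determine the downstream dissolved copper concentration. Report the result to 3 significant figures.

175 µg/L

After mixing, C = (62000·1.900 + 13000·221.0 + 14000·899.0) / 89000 = 15580000/89000 = 175.0 µg/L.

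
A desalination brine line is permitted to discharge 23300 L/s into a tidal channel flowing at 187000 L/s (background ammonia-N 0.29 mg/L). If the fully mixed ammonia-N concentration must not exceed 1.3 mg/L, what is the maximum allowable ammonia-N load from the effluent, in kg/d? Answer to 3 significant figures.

Mass balance at the limit: 187000·0.2900 + 23300·Cₑ = 210300·1.3 → Cₑ = 9.406 mg/L.
23300 L/s = 23.30 m³/s. Load = 23.30 m³/s × 9.406 g/m³ × 86 400 s/d = 18940 kg/d.

18900 kg/d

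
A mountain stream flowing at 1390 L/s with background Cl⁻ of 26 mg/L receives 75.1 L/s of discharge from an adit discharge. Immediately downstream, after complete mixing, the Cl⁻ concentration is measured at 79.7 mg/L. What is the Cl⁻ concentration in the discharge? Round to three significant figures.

1070 mg/L

Mass balance: 1390·26.00 + 75.10·Cₑ = 1465·79.70
→ Cₑ = (1465·79.70 − 1390·26.00) / 75.10 = 1074 mg/L.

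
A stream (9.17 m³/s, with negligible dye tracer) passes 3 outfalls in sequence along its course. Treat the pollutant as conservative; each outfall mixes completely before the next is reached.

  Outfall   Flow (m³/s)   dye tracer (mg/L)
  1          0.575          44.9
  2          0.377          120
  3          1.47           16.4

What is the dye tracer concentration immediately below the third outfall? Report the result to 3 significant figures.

8.21 mg/L

Outfall 1: combined Q = 9.745 m³/s; C = (9.170·0 + 0.5750·44.90)/9.745 = 2.649 mg/L.
Outfall 2: combined Q = 10.12 m³/s; C = (9.745·2.649 + 0.3770·120.0)/10.12 = 7.020 mg/L.
Outfall 3: combined Q = 11.59 m³/s; C = (10.12·7.020 + 1.470·16.40)/11.59 = 8.210 mg/L.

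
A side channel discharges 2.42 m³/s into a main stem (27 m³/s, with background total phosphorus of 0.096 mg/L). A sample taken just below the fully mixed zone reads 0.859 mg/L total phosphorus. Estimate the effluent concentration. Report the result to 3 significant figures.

9.37 mg/L

Mass balance: 27.00·0.09600 + 2.420·Cₑ = 29.42·0.8590
→ Cₑ = (29.42·0.8590 − 27.00·0.09600) / 2.420 = 9.372 mg/L.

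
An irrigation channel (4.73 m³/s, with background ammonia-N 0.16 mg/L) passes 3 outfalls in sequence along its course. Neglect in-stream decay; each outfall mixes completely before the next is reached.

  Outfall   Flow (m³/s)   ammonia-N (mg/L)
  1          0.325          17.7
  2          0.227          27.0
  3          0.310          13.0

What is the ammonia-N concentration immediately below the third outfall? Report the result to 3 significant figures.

Outfall 1: combined Q = 5.055 m³/s; C = (4.730·0.1600 + 0.3250·17.70)/5.055 = 1.288 mg/L.
Outfall 2: combined Q = 5.282 m³/s; C = (5.055·1.288 + 0.2270·27.00)/5.282 = 2.393 mg/L.
Outfall 3: combined Q = 5.592 m³/s; C = (5.282·2.393 + 0.3100·13.00)/5.592 = 2.981 mg/L.

2.98 mg/L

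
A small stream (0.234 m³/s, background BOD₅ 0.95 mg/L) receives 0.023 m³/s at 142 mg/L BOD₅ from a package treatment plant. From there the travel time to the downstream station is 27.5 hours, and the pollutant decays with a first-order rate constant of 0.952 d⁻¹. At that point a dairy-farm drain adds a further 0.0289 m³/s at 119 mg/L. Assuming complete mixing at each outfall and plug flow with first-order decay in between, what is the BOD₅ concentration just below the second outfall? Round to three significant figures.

Mixed concentration C = ΣQC/ΣQ = (0.2340·0.9500 + 0.02300·142.0) / 0.2570 = 3.488/0.2570 = 13.57 mg/L; combined flow 0.2570 m³/s.
Decay over the reach: 13.57·exp(−kt) = 13.57·0.3359 = 4.560 mg/L.
At the second outfall, C = (0.2570·4.560 + 0.02890·119.0) / (0.2570 + 0.02890) = 16.13 mg/L.

16.1 mg/L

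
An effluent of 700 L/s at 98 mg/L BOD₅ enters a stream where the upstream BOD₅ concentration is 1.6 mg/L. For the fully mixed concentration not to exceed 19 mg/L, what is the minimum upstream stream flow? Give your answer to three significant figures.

3180 L/s

Set C_mix = 19: (Q·1.600 + 700.0·98.00) / (Q + 700.0) = 19
→ Q = 700.0·(98.00 − 19)/(19 − 1.600) = 3178 L/s.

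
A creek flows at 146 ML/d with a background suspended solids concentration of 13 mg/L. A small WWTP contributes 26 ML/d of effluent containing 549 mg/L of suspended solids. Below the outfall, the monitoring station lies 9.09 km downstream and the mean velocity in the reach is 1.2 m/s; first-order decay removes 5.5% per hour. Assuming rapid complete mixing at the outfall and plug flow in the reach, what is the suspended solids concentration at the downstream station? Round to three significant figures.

Flow-weighted average: C = (146.0·13.00 + 26.00·549.0) / 172.0 = 16170/172.0 = 94.02 mg/L.
Travel time t = 9.09·1000 / 1.2 = 7575 s = 2.104 h.
5.5%/h lost → k = −ln(1 − 0.055) = 0.05657 h⁻¹.
Decay over the reach: 94.02·exp(−kt) = 94.02·0.8878 = 83.47 mg/L.

83.5 mg/L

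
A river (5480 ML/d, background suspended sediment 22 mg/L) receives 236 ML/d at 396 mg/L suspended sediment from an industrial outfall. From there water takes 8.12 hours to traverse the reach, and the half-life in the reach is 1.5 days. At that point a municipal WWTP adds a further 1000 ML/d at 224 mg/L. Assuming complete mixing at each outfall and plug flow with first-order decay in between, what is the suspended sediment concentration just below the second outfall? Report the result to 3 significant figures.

60.6 mg/L

After mixing, C = (5480·22.00 + 236.0·396.0) / 5716 = 214000/5716 = 37.44 mg/L; combined flow 5716 ML/d.
Half-life 1.5 d → k = ln 2 / 1.5 = 0.4621 d⁻¹.
Decay over the reach: 37.44·exp(−kt) = 37.44·0.8553 = 32.02 mg/L.
Second outfall: C = (5716·32.02 + 1000·224.0)/6716 = 60.61 mg/L.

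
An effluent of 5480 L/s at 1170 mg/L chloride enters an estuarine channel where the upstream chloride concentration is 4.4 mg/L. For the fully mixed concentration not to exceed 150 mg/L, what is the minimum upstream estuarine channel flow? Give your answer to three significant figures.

Set C_mix = 150: (Q·4.400 + 5480·1170) / (Q + 5480) = 150
→ Q = 5480·(1170 − 150)/(150 − 4.400) = 38390 L/s.

38400 L/s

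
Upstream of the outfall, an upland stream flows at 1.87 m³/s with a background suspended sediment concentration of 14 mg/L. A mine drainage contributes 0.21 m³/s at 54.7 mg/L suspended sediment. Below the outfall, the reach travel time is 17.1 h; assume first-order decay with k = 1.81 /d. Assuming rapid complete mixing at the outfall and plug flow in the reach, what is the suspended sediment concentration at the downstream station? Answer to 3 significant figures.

4.99 mg/L

Mixed concentration C = ΣQC/ΣQ = (1.870·14.00 + 0.2100·54.70) / 2.080 = 37.67/2.080 = 18.11 mg/L.
Applying C = C₀e^(−kt): 18.11 × 0.2754 = 4.987 mg/L.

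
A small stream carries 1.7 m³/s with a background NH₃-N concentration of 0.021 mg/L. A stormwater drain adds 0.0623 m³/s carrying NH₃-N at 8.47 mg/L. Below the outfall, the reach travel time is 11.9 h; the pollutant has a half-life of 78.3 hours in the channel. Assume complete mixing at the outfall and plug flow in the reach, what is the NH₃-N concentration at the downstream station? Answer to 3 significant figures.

0.288 mg/L

Mixed concentration C = ΣQC/ΣQ = (1.700·0.02100 + 0.06230·8.470) / 1.762 = 0.5634/1.762 = 0.3197 mg/L.
Half-life 78.3 h → k = ln 2 / 78.3 = 0.008852 h⁻¹ = 0.2125 d⁻¹.
First-order decay: C = 0.3197·exp(−k·t) = 0.3197·0.9000 = 0.2877 mg/L.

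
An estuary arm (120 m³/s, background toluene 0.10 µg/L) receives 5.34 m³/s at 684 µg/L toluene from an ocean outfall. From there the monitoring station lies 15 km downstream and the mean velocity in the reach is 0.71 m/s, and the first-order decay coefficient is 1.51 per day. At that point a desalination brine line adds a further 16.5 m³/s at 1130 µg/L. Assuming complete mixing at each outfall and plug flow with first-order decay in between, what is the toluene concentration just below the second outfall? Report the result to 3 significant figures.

Flow-weighted average: C = (120.0·0.1000 + 5.340·684.0) / 125.3 = 3665/125.3 = 29.24 µg/L; combined flow 125.3 m³/s.
Travel time t = 15·1000 / 0.71 = 21130 s = 5.869 h.
Applying C = C₀e^(−kt): 29.24 × 0.6913 = 20.21 µg/L.
At the second outfall, C = (125.3·20.21 + 16.50·1130) / (125.3 + 16.50) = 149.3 µg/L.

149 µg/L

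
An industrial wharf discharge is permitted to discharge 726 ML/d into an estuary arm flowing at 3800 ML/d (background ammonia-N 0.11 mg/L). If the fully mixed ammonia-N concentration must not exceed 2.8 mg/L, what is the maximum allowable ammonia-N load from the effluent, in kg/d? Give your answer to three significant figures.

Mass balance at the limit: 3800·0.1100 + 726.0·Cₑ = 4526·2.8 → Cₑ = 16.88 mg/L.
726.0 ML/d = 8.403 m³/s. Load = 8.403 m³/s × 16.88 g/m³ × 86 400 s/d = 12250 kg/d.

12300 kg/d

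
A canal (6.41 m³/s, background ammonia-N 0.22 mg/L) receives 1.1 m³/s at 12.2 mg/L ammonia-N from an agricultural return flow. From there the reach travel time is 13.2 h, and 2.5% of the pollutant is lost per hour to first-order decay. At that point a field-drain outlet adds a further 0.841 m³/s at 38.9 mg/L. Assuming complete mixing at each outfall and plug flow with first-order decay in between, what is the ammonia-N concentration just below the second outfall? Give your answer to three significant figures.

Mixed concentration C = ΣQC/ΣQ = (6.410·0.2200 + 1.100·12.20) / 7.510 = 14.83/7.510 = 1.975 mg/L; combined flow 7.510 m³/s.
2.5%/h lost → k = −ln(1 − 0.025) = 0.02532 h⁻¹.
First-order decay: C = 1.975·exp(−k·t) = 1.975·0.7159 = 1.414 mg/L.
Second outfall: C = (7.510·1.414 + 0.8410·38.90)/8.351 = 5.189 mg/L.

5.19 mg/L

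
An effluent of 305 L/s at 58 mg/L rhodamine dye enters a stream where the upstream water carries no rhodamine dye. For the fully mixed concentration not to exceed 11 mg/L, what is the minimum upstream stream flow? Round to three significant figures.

1300 L/s

Set C_mix = 11: (Q·0 + 305.0·58.00) / (Q + 305.0) = 11
→ Q = 305.0·(58.00 − 11)/(11 − 0) = 1303 L/s.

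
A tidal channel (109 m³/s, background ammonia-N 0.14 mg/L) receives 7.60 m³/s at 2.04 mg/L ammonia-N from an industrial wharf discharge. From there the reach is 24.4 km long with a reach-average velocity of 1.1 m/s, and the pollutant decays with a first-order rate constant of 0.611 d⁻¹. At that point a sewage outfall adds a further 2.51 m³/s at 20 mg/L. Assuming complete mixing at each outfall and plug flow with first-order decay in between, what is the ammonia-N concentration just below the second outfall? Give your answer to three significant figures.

Conservation of mass: C = (109.0·0.1400 + 7.600·2.040) / 116.6 = 30.76/116.6 = 0.2638 mg/L; combined flow 116.6 m³/s.
Travel time t = 24.4·1000 / 1.1 = 22180 s = 6.162 h.
Applying C = C₀e^(−kt): 0.2638 × 0.8548 = 0.2255 mg/L.
At the second outfall, C = (116.6·0.2255 + 2.510·20.00) / (116.6 + 2.510) = 0.6422 mg/L.

0.642 mg/L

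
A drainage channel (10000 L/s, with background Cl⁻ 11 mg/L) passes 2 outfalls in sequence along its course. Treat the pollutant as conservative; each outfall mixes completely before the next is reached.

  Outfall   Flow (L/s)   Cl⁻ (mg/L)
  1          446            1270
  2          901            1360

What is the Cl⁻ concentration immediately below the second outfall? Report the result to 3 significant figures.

After outfall 1: Q = 10000 + 446.0 = 10450 L/s; C = (10000·11.00 + 446.0·1270)/10450 = 64.75 mg/L.
After outfall 2: Q = 10450 + 901.0 = 11350 L/s; C = (10450·64.75 + 901.0·1360)/11350 = 167.6 mg/L.

168 mg/L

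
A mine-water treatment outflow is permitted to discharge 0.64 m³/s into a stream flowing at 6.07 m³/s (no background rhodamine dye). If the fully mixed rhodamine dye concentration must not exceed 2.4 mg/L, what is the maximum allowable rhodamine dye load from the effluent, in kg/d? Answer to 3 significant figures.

Mass balance at the limit: 6.070·0 + 0.6400·Cₑ = 6.710·2.4 → Cₑ = 25.16 mg/L.
Load = 0.6400 m³/s × 25.16 g/m³ × 86 400 s/d = 1391 kg/d.

1390 kg/d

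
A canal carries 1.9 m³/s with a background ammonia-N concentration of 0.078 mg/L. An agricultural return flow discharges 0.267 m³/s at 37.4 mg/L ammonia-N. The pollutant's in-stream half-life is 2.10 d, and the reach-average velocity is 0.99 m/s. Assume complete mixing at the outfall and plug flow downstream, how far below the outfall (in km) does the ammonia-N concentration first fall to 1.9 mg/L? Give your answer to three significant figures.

233 km

After mixing, C = (1.900·0.07800 + 0.2670·37.40) / 2.167 = 10.13/2.167 = 4.677 mg/L.
Half-life 2.10 d → k = ln 2 / 2.10 = 0.3301 d⁻¹.
Set 4.677·exp(−k·t) = 1.9 → t = ln(4.677/1.9)/k = 235800 s = 65.49 h.
Distance = v·t = 0.99·235800 = 233400 m = 233.4 km.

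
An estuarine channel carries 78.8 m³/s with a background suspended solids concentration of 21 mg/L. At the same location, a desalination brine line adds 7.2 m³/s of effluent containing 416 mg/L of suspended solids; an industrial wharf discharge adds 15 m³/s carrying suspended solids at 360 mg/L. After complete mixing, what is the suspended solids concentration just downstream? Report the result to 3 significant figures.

99.5 mg/L

Mixed concentration C = ΣQC/ΣQ = (78.80·21.00 + 7.200·416.0 + 15.00·360.0) / 101.0 = 10050/101.0 = 99.50 mg/L.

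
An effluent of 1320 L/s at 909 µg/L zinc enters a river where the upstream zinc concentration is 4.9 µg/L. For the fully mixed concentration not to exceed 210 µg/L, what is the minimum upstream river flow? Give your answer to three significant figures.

4500 L/s

Set C_mix = 210: (Q·4.900 + 1320·909.0) / (Q + 1320) = 210
→ Q = 1320·(909.0 − 210)/(210 − 4.900) = 4499 L/s.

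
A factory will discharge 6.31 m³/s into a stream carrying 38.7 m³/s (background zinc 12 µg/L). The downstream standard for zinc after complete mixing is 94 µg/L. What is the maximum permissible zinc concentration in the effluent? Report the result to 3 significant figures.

At the limit, (Qr·Cr + Qe·Cₑ)/(Qr + Qe) = 94:
Cₑ = (45.01·94 − 38.70·12.00) / 6.310 = 596.9 µg/L.

597 µg/L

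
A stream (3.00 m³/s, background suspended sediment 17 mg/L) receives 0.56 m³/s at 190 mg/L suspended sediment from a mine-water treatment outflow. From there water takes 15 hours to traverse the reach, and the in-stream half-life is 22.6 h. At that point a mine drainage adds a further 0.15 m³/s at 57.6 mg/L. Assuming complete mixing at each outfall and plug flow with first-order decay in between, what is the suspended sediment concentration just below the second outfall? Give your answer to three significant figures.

29.1 mg/L

After mixing, C = (3.000·17.00 + 0.5600·190.0) / 3.560 = 157.4/3.560 = 44.21 mg/L; combined flow 3.560 m³/s.
Half-life 22.6 h → k = ln 2 / 22.6 = 0.03067 h⁻¹ = 0.7361 d⁻¹.
After decay, C = 44.21 × e^(−kt) = 44.21 × 0.6312 = 27.91 mg/L.
Second outfall: C = (3.560·27.91 + 0.1500·57.60)/3.710 = 29.11 mg/L.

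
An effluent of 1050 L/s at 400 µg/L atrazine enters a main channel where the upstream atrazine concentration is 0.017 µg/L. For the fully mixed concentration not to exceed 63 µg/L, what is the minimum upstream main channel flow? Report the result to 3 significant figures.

Set C_mix = 63: (Q·0.01700 + 1050·400.0) / (Q + 1050) = 63
→ Q = 1050·(400.0 − 63)/(63 − 0.01700) = 5618 L/s.

5620 L/s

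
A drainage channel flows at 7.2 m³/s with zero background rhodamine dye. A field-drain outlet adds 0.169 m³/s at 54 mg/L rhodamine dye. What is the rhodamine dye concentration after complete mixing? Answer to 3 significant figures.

Mixed concentration C = ΣQC/ΣQ = (7.200·0 + 0.1690·54.00) / 7.369 = 9.126/7.369 = 1.238 mg/L.

1.24 mg/L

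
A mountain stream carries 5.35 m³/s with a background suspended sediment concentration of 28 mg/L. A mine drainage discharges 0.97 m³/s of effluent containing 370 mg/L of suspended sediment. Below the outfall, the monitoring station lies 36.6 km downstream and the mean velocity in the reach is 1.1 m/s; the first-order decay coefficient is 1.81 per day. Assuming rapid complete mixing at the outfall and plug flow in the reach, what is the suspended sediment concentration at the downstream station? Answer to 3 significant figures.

Mass balance: C = (5.350·28.00 + 0.9700·370.0) / 6.320 = 508.7/6.320 = 80.49 mg/L.
Travel time t = 36.6·1000 / 1.1 = 33270 s = 9.242 h.
First-order decay: C = 80.49·exp(−k·t) = 80.49·0.4981 = 40.09 mg/L.

40.1 mg/L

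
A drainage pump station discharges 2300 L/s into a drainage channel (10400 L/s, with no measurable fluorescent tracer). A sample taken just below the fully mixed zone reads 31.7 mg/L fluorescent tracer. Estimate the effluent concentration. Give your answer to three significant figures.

175 mg/L

Mass balance: 10400·0 + 2300·Cₑ = 12700·31.70
→ Cₑ = (12700·31.70 − 10400·0) / 2300 = 175.0 mg/L.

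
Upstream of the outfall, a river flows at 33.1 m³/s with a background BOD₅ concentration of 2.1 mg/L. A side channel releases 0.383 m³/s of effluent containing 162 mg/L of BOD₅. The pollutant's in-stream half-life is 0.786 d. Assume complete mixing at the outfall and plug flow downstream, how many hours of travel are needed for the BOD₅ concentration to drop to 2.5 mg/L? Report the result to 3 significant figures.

12.3 h

After mixing, C = (33.10·2.100 + 0.3830·162.0) / 33.48 = 131.6/33.48 = 3.929 mg/L.
Half-life 0.786 d → k = ln 2 / 0.786 = 0.8819 d⁻¹.
3.929·exp(−k·t) = 2.5 → t = ln(3.929/2.5)/k = 44290 s = 12.30 h.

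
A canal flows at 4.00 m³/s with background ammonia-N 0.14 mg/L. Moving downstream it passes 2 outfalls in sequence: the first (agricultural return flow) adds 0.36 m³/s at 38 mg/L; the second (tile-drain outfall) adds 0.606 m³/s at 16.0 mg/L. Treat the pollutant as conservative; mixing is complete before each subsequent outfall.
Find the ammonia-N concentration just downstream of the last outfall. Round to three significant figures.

4.82 mg/L

Below outfall 1: Q → 4.360 m³/s, C = (4.000·0.1400 + 0.3600·38.00)/4.360 = 3.266 mg/L.
Below outfall 2: Q → 4.966 m³/s, C = (4.360·3.266 + 0.6060·16.00)/4.966 = 4.820 mg/L.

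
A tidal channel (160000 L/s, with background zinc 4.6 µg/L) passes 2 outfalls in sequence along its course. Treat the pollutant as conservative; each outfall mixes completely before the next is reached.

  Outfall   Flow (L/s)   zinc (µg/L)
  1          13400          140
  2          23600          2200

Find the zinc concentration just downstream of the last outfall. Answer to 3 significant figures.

277 µg/L

Outfall 1: combined Q = 173400 L/s; C = (160000·4.600 + 13400·140.0)/173400 = 15.06 µg/L.
Outfall 2: combined Q = 197000 L/s; C = (173400·15.06 + 23600·2200)/197000 = 276.8 µg/L.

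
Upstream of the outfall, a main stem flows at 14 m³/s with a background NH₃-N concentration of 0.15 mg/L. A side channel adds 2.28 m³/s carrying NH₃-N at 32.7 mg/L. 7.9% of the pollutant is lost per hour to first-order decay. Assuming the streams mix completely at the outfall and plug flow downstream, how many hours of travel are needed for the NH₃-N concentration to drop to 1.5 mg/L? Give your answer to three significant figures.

13.9 h

Mass balance: C = (14.00·0.1500 + 2.280·32.70) / 16.28 = 76.66/16.28 = 4.709 mg/L.
7.9%/h lost → k = −ln(1 − 0.079) = 0.08230 h⁻¹.
4.709·exp(−k·t) = 1.5 → t = ln(4.709/1.5)/k = 50040 s = 13.90 h.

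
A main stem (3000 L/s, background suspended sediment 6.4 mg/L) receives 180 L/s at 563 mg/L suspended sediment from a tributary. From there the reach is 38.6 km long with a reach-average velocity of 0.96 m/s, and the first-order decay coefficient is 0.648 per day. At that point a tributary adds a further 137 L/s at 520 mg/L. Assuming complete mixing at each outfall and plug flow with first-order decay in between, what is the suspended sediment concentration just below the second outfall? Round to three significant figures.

Flow-weighted average: C = (3000·6.400 + 180.0·563.0) / 3180 = 120500/3180 = 37.91 mg/L; combined flow 3180 L/s.
Travel time t = 38.6·1000 / 0.96 = 40210 s = 11.17 h.
After decay, C = 37.91 × e^(−kt) = 37.91 × 0.7397 = 28.04 mg/L.
At the second outfall, C = (3180·28.04 + 137.0·520.0) / (3180 + 137.0) = 48.36 mg/L.

48.4 mg/L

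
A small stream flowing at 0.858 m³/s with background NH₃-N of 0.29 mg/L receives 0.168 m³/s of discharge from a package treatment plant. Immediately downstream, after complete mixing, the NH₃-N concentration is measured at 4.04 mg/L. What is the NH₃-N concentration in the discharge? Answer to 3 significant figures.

23.2 mg/L

Mass balance: 0.8580·0.2900 + 0.1680·Cₑ = 1.026·4.040
→ Cₑ = (1.026·4.040 − 0.8580·0.2900) / 0.1680 = 23.19 mg/L.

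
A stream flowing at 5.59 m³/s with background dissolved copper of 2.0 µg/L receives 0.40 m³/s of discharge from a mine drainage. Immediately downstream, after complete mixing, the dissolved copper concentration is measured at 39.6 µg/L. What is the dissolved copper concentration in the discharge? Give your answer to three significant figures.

565 µg/L

Mass balance: 5.590·2.000 + 0.4000·Cₑ = 5.990·39.60
→ Cₑ = (5.990·39.60 − 5.590·2.000) / 0.4000 = 565.1 µg/L.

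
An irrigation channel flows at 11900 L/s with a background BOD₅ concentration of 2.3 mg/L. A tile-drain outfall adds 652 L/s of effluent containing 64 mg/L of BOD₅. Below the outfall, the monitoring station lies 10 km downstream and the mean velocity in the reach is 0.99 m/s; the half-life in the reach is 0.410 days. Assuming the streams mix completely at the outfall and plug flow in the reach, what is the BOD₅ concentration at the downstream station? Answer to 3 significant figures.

Flow-weighted average: C = (11900·2.300 + 652.0·64.00) / 12550 = 69100/12550 = 5.505 mg/L.
Travel time t = 10·1000 / 0.99 = 10100 s = 2.806 h.
Half-life 0.410 d → k = ln 2 / 0.410 = 1.691 d⁻¹.
Decay over the reach: 5.505·exp(−kt) = 5.505·0.8207 = 4.518 mg/L.

4.52 mg/L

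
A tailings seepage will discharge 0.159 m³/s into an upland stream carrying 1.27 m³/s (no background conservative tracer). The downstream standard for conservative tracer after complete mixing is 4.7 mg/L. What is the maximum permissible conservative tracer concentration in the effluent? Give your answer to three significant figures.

At the limit, (Qr·Cr + Qe·Cₑ)/(Qr + Qe) = 4.7:
Cₑ = (1.429·4.7 − 1.270·0) / 0.1590 = 42.24 mg/L.

42.2 mg/L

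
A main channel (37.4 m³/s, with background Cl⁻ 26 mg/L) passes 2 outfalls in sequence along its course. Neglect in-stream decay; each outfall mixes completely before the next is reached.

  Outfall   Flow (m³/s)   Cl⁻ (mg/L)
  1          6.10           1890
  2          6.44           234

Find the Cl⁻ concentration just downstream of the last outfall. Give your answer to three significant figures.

281 mg/L

Below outfall 1: Q → 43.50 m³/s, C = (37.40·26.00 + 6.100·1890)/43.50 = 287.4 mg/L.
Below outfall 2: Q → 49.94 m³/s, C = (43.50·287.4 + 6.440·234.0)/49.94 = 280.5 mg/L.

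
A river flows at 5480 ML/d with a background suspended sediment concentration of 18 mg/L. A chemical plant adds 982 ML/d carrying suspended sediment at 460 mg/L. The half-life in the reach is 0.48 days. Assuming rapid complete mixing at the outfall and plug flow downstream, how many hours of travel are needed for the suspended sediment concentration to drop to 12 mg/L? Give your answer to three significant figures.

32.6 h

Mixed concentration C = ΣQC/ΣQ = (5480·18.00 + 982.0·460.0) / 6462 = 550400/6462 = 85.17 mg/L.
Half-life 0.48 d → k = ln 2 / 0.48 = 1.444 d⁻¹.
85.17·exp(−k·t) = 12 → t = ln(85.17/12)/k = 117300 s = 32.57 h.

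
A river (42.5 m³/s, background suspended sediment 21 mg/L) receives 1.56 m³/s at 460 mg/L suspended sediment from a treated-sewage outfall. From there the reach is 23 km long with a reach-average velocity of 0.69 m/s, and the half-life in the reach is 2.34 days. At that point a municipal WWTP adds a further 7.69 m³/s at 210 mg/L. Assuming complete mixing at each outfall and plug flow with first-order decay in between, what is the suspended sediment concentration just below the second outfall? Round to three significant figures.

59.0 mg/L

Conservation of mass: C = (42.50·21.00 + 1.560·460.0) / 44.06 = 1610/44.06 = 36.54 mg/L; combined flow 44.06 m³/s.
Travel time t = 23·1000 / 0.69 = 33330 s = 9.259 h.
Half-life 2.34 d → k = ln 2 / 2.34 = 0.2962 d⁻¹.
First-order decay: C = 36.54·exp(−k·t) = 36.54·0.8920 = 32.60 mg/L.
Second outfall: C = (44.06·32.60 + 7.690·210.0)/51.75 = 58.96 mg/L.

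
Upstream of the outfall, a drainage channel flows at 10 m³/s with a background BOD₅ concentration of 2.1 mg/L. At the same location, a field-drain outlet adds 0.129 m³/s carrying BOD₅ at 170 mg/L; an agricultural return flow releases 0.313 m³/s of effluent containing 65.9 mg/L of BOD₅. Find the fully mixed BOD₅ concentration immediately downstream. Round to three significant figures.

Flow-weighted average: C = (10.00·2.100 + 0.1290·170.0 + 0.3130·65.90) / 10.44 = 63.56/10.44 = 6.087 mg/L.

6.09 mg/L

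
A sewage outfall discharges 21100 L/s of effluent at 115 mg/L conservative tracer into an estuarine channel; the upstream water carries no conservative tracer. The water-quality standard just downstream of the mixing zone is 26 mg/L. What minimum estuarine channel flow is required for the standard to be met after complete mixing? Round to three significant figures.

72200 L/s

Set C_mix = 26: (Q·0 + 21100·115.0) / (Q + 21100) = 26
→ Q = 21100·(115.0 − 26)/(26 − 0) = 72230 L/s.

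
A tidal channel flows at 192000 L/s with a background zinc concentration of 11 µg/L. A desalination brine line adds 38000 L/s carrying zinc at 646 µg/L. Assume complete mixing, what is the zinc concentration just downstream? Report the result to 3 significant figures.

116 µg/L

After mixing, C = (192000·11.00 + 38000·646.0) / 230000 = 26660000/230000 = 115.9 µg/L.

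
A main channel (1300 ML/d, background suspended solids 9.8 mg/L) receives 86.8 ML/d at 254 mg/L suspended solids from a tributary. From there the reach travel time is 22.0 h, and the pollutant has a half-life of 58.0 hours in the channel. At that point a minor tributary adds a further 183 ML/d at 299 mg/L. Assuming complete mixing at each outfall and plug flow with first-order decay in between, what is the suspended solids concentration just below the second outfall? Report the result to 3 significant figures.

51.9 mg/L

Conservation of mass: C = (1300·9.800 + 86.80·254.0) / 1387 = 34790/1387 = 25.08 mg/L; combined flow 1387 ML/d.
Half-life 58.0 h → k = ln 2 / 58.0 = 0.01195 h⁻¹ = 0.2868 d⁻¹.
After decay, C = 25.08 × e^(−kt) = 25.08 × 0.7688 = 19.29 mg/L.
Second outfall: C = (1387·19.29 + 183.0·299.0)/1570 = 51.89 mg/L.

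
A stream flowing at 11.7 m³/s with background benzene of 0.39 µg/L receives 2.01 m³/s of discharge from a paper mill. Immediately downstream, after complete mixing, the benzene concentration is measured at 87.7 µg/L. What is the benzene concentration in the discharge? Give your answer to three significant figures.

Mass balance: 11.70·0.3900 + 2.010·Cₑ = 13.71·87.70
→ Cₑ = (13.71·87.70 − 11.70·0.3900) / 2.010 = 595.9 µg/L.

596 µg/L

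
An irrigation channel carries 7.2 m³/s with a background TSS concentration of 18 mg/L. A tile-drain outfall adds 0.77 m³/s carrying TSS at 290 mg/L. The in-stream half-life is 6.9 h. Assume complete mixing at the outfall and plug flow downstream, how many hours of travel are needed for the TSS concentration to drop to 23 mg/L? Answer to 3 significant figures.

6.52 h

Mass balance: C = (7.200·18.00 + 0.7700·290.0) / 7.970 = 352.9/7.970 = 44.28 mg/L.
Half-life 6.9 h → k = ln 2 / 6.9 = 0.1005 h⁻¹ = 2.411 d⁻¹.
44.28·exp(−k·t) = 23 → t = ln(44.28/23)/k = 23470 s = 6.520 h.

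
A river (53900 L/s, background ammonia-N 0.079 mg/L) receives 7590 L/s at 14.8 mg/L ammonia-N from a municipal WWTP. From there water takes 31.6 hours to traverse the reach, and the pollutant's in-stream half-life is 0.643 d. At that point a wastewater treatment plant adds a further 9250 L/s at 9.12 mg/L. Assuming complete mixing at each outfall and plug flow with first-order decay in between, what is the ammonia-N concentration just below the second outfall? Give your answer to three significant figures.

Mixed concentration C = ΣQC/ΣQ = (53900·0.07900 + 7590·14.80) / 61490 = 116600/61490 = 1.896 mg/L; combined flow 61490 L/s.
Half-life 0.643 d → k = ln 2 / 0.643 = 1.078 d⁻¹.
First-order decay: C = 1.896·exp(−k·t) = 1.896·0.2419 = 0.4586 mg/L.
Second outfall: C = (61490·0.4586 + 9250·9.120)/70740 = 1.591 mg/L.

1.59 mg/L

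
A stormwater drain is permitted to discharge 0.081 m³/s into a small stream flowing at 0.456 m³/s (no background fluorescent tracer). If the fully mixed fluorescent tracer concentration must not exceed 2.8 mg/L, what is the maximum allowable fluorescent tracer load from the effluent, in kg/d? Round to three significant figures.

130 kg/d

Mass balance at the limit: 0.4560·0 + 0.08100·Cₑ = 0.5370·2.8 → Cₑ = 18.56 mg/L.
Load = 0.08100 m³/s × 18.56 g/m³ × 86 400 s/d = 129.9 kg/d.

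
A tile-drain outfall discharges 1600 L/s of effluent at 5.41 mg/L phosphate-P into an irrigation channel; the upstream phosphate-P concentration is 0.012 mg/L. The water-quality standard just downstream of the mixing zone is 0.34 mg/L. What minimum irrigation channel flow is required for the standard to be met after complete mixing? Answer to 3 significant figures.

Set C_mix = 0.34: (Q·0.01200 + 1600·5.410) / (Q + 1600) = 0.34
→ Q = 1600·(5.410 − 0.34)/(0.34 − 0.01200) = 24730 L/s.

24700 L/s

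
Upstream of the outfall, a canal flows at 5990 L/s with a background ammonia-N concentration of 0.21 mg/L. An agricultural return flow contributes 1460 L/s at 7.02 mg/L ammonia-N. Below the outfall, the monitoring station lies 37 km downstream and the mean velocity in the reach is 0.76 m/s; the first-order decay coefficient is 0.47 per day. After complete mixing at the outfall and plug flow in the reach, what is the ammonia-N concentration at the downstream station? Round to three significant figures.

1.19 mg/L

Mixed concentration C = ΣQC/ΣQ = (5990·0.2100 + 1460·7.020) / 7450 = 11510/7450 = 1.545 mg/L.
Travel time t = 37·1000 / 0.76 = 48680 s = 13.52 h.
Decay over the reach: 1.545·exp(−kt) = 1.545·0.7673 = 1.185 mg/L.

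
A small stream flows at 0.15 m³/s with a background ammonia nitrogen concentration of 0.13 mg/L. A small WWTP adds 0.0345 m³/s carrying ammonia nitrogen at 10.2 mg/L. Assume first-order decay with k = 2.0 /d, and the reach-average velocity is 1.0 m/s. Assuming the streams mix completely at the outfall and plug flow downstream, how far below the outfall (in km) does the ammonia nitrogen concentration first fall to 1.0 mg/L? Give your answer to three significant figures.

30.2 km

Mass balance: C = (0.1500·0.1300 + 0.03450·10.20) / 0.1845 = 0.3714/0.1845 = 2.013 mg/L.
Set 2.013·exp(−k·t) = 1.0 → t = ln(2.013/1.0)/k = 30220 s = 8.396 h.
Distance = v·t = 1.0·30220 = 30220 m = 30.22 km.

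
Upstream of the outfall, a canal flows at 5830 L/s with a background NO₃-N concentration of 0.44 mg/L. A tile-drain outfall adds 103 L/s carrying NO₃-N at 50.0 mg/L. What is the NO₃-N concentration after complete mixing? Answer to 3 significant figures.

1.30 mg/L

Conservation of mass: C = (5830·0.4400 + 103.0·50.00) / 5933 = 7715/5933 = 1.300 mg/L.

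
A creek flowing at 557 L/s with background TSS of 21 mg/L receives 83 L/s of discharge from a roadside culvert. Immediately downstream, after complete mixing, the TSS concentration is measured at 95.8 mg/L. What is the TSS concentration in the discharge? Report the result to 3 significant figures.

598 mg/L

Mass balance: 557.0·21.00 + 83.00·Cₑ = 640.0·95.80
→ Cₑ = (640.0·95.80 − 557.0·21.00) / 83.00 = 597.8 mg/L.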